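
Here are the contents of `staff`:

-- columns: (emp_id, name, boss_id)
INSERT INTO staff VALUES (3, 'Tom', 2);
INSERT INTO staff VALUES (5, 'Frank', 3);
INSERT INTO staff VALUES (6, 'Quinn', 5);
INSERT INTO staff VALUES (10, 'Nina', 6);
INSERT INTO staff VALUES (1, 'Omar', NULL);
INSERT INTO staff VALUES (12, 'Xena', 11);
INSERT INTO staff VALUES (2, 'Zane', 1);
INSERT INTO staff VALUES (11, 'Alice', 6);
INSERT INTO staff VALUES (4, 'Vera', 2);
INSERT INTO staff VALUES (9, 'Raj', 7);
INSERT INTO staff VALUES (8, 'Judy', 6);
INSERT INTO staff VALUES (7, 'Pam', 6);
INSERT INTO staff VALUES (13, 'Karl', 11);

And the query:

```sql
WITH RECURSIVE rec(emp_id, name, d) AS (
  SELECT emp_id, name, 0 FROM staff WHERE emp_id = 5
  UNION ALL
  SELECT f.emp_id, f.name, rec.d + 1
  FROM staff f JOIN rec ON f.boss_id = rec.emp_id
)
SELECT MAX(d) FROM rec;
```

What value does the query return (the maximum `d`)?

3

Base: emp_id=5 (Frank) at d 0.
Iteration 1: rows with boss_id in {5} -> Quinn (id 6, d 1).
Iteration 2: rows with boss_id in {6} -> Pam (id 7, d 2), Judy (id 8, d 2), Nina (id 10, d 2), Alice (id 11, d 2).
Iteration 3: rows with boss_id in {7,8,10,11} -> Raj (id 9, d 3), Xena (id 12, d 3), Karl (id 13, d 3).
Iteration 4: no rows with boss_id in {9,12,13}; recursion stops.
d values: 0, 1, 2, 2, 2, 2, 3, 3, 3; the maximum is 3.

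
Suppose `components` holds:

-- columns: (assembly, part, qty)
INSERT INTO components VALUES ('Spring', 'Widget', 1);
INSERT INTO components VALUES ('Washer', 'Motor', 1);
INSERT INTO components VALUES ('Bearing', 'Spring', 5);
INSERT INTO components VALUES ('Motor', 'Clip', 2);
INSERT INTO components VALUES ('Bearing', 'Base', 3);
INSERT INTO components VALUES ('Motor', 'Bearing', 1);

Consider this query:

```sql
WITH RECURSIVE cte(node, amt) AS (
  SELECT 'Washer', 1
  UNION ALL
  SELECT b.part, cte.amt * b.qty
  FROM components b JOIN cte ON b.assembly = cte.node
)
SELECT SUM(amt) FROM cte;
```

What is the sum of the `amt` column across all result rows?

18

Base: (Washer, amt=1).
Iteration 1: components of {Washer} -> Motor = 1*1 = 1.
Iteration 2: components of {Motor} -> Bearing = 1*1 = 1, Clip = 1*2 = 2.
Iteration 3: components of {Bearing,Clip} -> Base = 1*3 = 3, Spring = 1*5 = 5.
Iteration 4: components of {Base,Spring} -> Widget = 5*1 = 5.
Iteration 5: no further components; recursion stops.
SUM(amt) = 1 + 1 + 1 + 2 + 5 + 3 + 5 = 18.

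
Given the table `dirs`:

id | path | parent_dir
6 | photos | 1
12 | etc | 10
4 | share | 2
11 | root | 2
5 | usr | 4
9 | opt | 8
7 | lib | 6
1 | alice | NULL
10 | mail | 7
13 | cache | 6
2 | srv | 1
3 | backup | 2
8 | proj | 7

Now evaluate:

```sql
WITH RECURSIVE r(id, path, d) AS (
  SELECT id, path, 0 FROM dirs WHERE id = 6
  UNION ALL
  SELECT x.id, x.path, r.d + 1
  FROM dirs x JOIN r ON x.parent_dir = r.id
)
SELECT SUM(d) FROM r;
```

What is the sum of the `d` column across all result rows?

Base: id=6 (photos) at d 0.
Iteration 1: rows with parent_dir in {6} -> lib (id 7, d 1), cache (id 13, d 1).
Iteration 2: rows with parent_dir in {7,13} -> proj (id 8, d 2), mail (id 10, d 2).
Iteration 3: rows with parent_dir in {8,10} -> opt (id 9, d 3), etc (id 12, d 3).
Iteration 4: no rows with parent_dir in {9,12}; recursion stops.
SUM(d) = 0 + 1 + 1 + 2 + 2 + 3 + 3 = 12.

12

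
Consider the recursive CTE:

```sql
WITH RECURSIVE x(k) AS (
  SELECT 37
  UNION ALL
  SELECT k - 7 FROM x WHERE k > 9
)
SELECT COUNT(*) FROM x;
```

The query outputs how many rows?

Base: k=37.
Iteration 1: 37 > 9 holds -> k = 37 - 7 = 30.
Iteration 2: 30 > 9 holds -> k = 30 - 7 = 23.
Iteration 3: 23 > 9 holds -> k = 23 - 7 = 16.
Iteration 4: 16 > 9 holds -> k = 16 - 7 = 9.
Iteration 5: 9 > 9 fails; recursion stops.
Total rows emitted: 5.

5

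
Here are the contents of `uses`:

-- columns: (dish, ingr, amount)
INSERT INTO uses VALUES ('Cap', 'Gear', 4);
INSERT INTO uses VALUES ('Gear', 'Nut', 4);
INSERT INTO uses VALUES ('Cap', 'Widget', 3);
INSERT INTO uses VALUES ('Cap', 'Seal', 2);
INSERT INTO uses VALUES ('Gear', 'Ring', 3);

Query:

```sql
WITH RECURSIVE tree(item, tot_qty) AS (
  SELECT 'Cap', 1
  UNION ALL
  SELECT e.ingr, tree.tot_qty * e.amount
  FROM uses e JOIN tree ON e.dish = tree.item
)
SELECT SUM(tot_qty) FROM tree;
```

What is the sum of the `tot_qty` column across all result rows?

Base: (Cap, tot_qty=1).
Iteration 1: components of {Cap} -> Gear = 1*4 = 4, Seal = 1*2 = 2, Widget = 1*3 = 3.
Iteration 2: components of {Gear,Seal,Widget} -> Nut = 4*4 = 16, Ring = 4*3 = 12.
Iteration 3: no further components; recursion stops.
SUM(tot_qty) = 1 + 4 + 3 + 2 + 16 + 12 = 38.

38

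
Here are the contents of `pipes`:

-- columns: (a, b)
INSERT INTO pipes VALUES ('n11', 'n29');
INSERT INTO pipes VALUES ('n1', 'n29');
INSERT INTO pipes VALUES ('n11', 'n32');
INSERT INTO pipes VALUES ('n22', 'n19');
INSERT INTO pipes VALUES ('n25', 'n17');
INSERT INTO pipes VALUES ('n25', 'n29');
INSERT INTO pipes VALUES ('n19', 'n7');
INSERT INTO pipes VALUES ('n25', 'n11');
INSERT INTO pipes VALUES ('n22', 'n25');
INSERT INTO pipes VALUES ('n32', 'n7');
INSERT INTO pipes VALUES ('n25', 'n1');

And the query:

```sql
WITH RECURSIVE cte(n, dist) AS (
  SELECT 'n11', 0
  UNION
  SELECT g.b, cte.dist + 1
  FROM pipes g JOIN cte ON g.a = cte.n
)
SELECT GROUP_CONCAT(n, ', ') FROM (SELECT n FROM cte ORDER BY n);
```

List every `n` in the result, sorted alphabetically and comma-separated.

Base: (n11, dist=0).
Iteration 1: edges from {n11} -> (n29, dist=1), (n32, dist=1).
Iteration 2: edges from {n29,n32} -> (n7, dist=2).
Iteration 3: no outgoing edges from {n7}; recursion stops.

n11, n29, n32, n7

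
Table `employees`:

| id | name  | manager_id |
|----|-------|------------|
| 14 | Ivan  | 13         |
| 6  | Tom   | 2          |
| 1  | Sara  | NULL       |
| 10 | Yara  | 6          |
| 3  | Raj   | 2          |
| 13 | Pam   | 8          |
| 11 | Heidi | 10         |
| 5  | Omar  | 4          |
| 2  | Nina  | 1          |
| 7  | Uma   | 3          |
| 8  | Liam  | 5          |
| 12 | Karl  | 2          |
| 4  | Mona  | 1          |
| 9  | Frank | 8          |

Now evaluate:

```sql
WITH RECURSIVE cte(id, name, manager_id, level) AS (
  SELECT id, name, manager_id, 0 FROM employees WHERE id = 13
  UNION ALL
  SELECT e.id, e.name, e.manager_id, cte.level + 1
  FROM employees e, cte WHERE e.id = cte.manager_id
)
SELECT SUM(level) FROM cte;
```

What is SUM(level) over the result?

10

Base: id=13 (Pam), manager_id=8, level 0.
Iteration 1: join on id=8 -> Liam (id 8, manager_id=5, level 1).
Iteration 2: join on id=5 -> Omar (id 5, manager_id=4, level 2).
Iteration 3: join on id=4 -> Mona (id 4, manager_id=1, level 3).
Iteration 4: join on id=1 -> Sara (id 1, manager_id=NULL, level 4).
Iteration 5: manager_id is NULL; no match; recursion stops.
SUM(level) = 0 + 1 + 2 + 3 + 4 = 10.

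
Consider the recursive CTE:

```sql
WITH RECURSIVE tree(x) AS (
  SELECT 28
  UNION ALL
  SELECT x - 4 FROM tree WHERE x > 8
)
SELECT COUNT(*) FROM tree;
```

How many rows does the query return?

6

Base: x=28.
Iteration 1: 28 > 8 holds -> x = 28 - 4 = 24.
Iteration 2: 24 > 8 holds -> x = 24 - 4 = 20.
Iteration 3: 20 > 8 holds -> x = 20 - 4 = 16.
Iteration 4: 16 > 8 holds -> x = 16 - 4 = 12.
Iteration 5: 12 > 8 holds -> x = 12 - 4 = 8.
Iteration 6: 8 > 8 fails; recursion stops.
Total rows emitted: 6.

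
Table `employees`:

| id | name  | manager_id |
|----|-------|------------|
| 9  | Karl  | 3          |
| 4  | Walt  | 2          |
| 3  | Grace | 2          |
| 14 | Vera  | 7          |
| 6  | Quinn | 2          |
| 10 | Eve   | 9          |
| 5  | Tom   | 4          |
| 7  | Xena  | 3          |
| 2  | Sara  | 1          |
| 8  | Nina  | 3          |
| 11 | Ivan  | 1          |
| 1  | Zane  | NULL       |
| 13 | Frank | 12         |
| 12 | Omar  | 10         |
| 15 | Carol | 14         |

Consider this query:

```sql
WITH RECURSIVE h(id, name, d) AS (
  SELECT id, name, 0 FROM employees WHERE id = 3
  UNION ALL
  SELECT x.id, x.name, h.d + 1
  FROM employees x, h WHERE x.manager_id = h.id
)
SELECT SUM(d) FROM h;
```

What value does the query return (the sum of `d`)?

Base: id=3 (Grace) at d 0.
Iteration 1: rows with manager_id in {3} -> Xena (id 7, d 1), Nina (id 8, d 1), Karl (id 9, d 1).
Iteration 2: rows with manager_id in {7,8,9} -> Eve (id 10, d 2), Vera (id 14, d 2).
Iteration 3: rows with manager_id in {10,14} -> Omar (id 12, d 3), Carol (id 15, d 3).
Iteration 4: rows with manager_id in {12,15} -> Frank (id 13, d 4).
Iteration 5: no rows with manager_id in {13}; recursion stops.
SUM(d) = 0 + 1 + 1 + 1 + 2 + 2 + 3 + 3 + 4 = 17.

17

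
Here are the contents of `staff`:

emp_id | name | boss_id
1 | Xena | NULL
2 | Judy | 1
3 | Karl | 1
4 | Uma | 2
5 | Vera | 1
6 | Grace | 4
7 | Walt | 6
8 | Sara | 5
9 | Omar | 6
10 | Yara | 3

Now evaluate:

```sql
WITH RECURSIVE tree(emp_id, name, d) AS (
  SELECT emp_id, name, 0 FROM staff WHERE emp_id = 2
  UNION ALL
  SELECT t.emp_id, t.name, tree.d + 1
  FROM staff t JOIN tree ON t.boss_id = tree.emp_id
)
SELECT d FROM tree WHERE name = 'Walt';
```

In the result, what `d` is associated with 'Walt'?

3

Base: emp_id=2 (Judy) at d 0.
Iteration 1: rows with boss_id in {2} -> Uma (id 4, d 1).
Iteration 2: rows with boss_id in {4} -> Grace (id 6, d 2).
Iteration 3: rows with boss_id in {6} -> Walt (id 7, d 3), Omar (id 9, d 3).
Iteration 4: no rows with boss_id in {7,9}; recursion stops.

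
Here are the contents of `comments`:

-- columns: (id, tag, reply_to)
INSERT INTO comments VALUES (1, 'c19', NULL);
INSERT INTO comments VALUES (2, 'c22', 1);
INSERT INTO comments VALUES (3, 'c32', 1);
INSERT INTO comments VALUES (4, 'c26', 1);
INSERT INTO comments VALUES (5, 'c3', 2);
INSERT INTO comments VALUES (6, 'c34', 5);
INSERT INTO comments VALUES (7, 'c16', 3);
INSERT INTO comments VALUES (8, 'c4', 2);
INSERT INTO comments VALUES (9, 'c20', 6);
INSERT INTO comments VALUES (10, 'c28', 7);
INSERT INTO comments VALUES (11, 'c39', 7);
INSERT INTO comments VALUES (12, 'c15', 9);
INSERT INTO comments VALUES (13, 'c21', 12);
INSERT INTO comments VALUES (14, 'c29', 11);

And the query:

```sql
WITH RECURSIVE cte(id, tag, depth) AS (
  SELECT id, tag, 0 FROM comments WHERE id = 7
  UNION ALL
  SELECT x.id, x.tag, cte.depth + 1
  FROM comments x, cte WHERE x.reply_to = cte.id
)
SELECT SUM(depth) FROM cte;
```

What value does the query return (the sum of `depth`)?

4

Base: id=7 (c16) at depth 0.
Iteration 1: rows with reply_to in {7} -> c28 (id 10, depth 1), c39 (id 11, depth 1).
Iteration 2: rows with reply_to in {10,11} -> c29 (id 14, depth 2).
Iteration 3: no rows with reply_to in {14}; recursion stops.
SUM(depth) = 0 + 1 + 1 + 2 = 4.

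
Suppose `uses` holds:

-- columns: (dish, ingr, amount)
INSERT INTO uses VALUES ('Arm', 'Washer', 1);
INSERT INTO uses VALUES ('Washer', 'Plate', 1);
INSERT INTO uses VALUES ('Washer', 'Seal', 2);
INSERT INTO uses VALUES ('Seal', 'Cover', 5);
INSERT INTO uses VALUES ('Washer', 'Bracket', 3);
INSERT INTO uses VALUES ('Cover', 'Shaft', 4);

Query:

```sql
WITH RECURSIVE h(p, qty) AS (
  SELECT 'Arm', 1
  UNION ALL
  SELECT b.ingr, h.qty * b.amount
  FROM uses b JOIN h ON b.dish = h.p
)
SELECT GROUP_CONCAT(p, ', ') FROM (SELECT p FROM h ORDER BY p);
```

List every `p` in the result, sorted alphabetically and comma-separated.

Base: (Arm, qty=1).
Iteration 1: components of {Arm} -> Washer = 1*1 = 1.
Iteration 2: components of {Washer} -> Bracket = 1*3 = 3, Plate = 1*1 = 1, Seal = 1*2 = 2.
Iteration 3: components of {Bracket,Plate,Seal} -> Cover = 2*5 = 10.
Iteration 4: components of {Cover} -> Shaft = 10*4 = 40.
Iteration 5: no further components; recursion stops.

Arm, Bracket, Cover, Plate, Seal, Shaft, Washer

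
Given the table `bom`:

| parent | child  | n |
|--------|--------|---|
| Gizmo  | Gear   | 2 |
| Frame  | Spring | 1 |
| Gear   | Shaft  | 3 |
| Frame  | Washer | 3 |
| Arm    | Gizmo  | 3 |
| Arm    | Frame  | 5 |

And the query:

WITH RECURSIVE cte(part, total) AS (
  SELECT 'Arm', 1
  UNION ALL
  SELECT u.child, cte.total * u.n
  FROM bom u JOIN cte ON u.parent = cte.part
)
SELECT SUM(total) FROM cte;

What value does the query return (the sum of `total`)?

53

Base: (Arm, total=1).
Iteration 1: components of {Arm} -> Frame = 1*5 = 5, Gizmo = 1*3 = 3.
Iteration 2: components of {Frame,Gizmo} -> Gear = 3*2 = 6, Spring = 5*1 = 5, Washer = 5*3 = 15.
Iteration 3: components of {Gear,Spring,Washer} -> Shaft = 6*3 = 18.
Iteration 4: no further components; recursion stops.
SUM(total) = 1 + 5 + 3 + 15 + 5 + 6 + 18 = 53.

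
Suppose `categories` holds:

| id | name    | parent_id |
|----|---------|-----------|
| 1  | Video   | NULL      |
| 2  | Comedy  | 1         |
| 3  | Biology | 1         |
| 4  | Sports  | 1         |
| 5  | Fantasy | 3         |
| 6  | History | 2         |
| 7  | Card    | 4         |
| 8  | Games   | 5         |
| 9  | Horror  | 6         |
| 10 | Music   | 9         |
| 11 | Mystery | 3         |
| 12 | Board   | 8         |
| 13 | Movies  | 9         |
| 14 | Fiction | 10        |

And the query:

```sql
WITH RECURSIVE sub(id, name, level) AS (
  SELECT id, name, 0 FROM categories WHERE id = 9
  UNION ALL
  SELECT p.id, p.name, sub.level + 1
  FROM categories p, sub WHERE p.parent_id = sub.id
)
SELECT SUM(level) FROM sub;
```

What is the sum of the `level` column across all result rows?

4

Base: id=9 (Horror) at level 0.
Iteration 1: rows with parent_id in {9} -> Music (id 10, level 1), Movies (id 13, level 1).
Iteration 2: rows with parent_id in {10,13} -> Fiction (id 14, level 2).
Iteration 3: no rows with parent_id in {14}; recursion stops.
SUM(level) = 0 + 1 + 1 + 2 = 4.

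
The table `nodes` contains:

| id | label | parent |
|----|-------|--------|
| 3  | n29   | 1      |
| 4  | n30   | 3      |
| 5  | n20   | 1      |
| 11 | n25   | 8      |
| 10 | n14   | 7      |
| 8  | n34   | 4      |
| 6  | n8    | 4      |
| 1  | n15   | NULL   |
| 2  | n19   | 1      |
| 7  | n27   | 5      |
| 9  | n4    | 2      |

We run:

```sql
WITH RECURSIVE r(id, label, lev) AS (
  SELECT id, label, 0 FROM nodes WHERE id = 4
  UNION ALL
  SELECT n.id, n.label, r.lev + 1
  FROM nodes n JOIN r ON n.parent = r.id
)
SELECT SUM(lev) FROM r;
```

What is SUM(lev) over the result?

4

Base: id=4 (n30) at lev 0.
Iteration 1: rows with parent in {4} -> n8 (id 6, lev 1), n34 (id 8, lev 1).
Iteration 2: rows with parent in {6,8} -> n25 (id 11, lev 2).
Iteration 3: no rows with parent in {11}; recursion stops.
SUM(lev) = 0 + 1 + 1 + 2 = 4.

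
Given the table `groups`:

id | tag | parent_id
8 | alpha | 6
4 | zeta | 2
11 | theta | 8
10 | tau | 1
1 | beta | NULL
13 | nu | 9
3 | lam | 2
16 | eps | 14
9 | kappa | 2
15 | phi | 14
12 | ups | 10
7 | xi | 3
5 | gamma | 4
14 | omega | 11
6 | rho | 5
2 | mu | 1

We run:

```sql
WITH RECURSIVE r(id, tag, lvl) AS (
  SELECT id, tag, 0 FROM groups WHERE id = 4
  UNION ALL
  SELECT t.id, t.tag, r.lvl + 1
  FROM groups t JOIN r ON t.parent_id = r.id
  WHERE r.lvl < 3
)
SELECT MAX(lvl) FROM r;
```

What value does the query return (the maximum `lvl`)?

3

Base: id=4 (zeta) at lvl 0.
Iteration 1: rows with parent_id in {4} -> gamma (id 5, lvl 1).
Iteration 2: rows with parent_id in {5} -> rho (id 6, lvl 2).
Iteration 3: rows with parent_id in {6} -> alpha (id 8, lvl 3).
Iteration 4: lvl < 3 fails for all current rows; recursion stops.
lvl values: 0, 1, 2, 3; the maximum is 3.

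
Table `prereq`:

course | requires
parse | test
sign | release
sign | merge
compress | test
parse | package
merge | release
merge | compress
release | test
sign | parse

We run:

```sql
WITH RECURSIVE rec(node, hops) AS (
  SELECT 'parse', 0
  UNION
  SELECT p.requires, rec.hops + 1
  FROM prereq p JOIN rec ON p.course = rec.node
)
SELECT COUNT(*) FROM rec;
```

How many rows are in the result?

Base: (parse, hops=0).
Iteration 1: edges from {parse} -> (package, hops=1), (test, hops=1).
Iteration 2: no outgoing edges from {package,test}; recursion stops.
Total rows emitted: 3.

3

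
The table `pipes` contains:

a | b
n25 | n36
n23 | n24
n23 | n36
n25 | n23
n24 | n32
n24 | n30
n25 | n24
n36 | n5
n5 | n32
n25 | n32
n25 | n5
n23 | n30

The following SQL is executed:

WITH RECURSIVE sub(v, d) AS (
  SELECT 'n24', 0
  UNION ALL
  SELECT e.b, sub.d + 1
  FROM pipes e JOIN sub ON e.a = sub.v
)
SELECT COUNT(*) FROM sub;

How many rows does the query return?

3

Base: (n24, d=0).
Iteration 1: edges from {n24} -> (n30, d=1), (n32, d=1).
Iteration 2: no outgoing edges from {n30,n32}; recursion stops.
Total rows emitted: 3.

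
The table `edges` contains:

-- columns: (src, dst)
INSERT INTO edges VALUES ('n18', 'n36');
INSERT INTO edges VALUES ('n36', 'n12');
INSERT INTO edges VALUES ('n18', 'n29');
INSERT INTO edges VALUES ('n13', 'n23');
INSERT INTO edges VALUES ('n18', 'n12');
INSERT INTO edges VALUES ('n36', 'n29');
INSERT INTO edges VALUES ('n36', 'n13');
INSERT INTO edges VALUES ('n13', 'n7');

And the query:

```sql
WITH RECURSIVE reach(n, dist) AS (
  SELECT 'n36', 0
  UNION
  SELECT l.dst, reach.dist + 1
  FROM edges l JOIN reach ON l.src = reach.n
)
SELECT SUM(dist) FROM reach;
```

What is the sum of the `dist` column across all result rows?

Base: (n36, dist=0).
Iteration 1: edges from {n36} -> (n12, dist=1), (n13, dist=1), (n29, dist=1).
Iteration 2: edges from {n12,n13,n29} -> (n23, dist=2), (n7, dist=2).
Iteration 3: no outgoing edges from {n23,n7}; recursion stops.
SUM(dist) = 0 + 1 + 1 + 1 + 2 + 2 = 7.

7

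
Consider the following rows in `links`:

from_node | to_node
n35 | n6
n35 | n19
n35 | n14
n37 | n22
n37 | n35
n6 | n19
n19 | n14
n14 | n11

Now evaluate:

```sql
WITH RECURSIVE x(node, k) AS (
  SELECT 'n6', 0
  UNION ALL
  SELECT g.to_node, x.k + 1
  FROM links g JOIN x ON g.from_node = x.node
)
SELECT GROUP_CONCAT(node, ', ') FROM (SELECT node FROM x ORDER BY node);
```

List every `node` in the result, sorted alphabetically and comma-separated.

Base: (n6, k=0).
Iteration 1: edges from {n6} -> (n19, k=1).
Iteration 2: edges from {n19} -> (n14, k=2).
Iteration 3: edges from {n14} -> (n11, k=3).
Iteration 4: no outgoing edges from {n11}; recursion stops.

n11, n14, n19, n6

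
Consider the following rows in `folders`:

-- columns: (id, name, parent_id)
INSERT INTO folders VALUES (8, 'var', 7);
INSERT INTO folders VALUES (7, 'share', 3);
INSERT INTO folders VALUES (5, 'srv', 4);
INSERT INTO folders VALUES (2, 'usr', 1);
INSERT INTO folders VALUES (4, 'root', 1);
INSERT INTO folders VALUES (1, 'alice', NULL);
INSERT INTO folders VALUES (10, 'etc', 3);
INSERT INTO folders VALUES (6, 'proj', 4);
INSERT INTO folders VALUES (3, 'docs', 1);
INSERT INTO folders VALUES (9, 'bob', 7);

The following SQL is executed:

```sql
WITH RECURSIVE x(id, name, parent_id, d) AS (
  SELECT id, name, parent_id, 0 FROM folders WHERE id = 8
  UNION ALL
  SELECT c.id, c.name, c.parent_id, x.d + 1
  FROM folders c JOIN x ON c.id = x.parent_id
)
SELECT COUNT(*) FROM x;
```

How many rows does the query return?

Base: id=8 (var), parent_id=7, d 0.
Iteration 1: join on id=7 -> share (id 7, parent_id=3, d 1).
Iteration 2: join on id=3 -> docs (id 3, parent_id=1, d 2).
Iteration 3: join on id=1 -> alice (id 1, parent_id=NULL, d 3).
Iteration 4: parent_id is NULL; no match; recursion stops.
Total rows emitted: 4.

4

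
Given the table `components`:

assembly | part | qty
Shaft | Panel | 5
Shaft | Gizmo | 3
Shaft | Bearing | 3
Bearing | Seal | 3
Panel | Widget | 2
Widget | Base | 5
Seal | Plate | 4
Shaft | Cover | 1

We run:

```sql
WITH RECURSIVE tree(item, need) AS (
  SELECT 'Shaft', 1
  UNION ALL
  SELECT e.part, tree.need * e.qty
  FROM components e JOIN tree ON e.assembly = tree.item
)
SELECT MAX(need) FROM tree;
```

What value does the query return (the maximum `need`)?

50

Base: (Shaft, need=1).
Iteration 1: components of {Shaft} -> Bearing = 1*3 = 3, Cover = 1*1 = 1, Gizmo = 1*3 = 3, Panel = 1*5 = 5.
Iteration 2: components of {Bearing,Cover,Gizmo,Panel} -> Seal = 3*3 = 9, Widget = 5*2 = 10.
Iteration 3: components of {Seal,Widget} -> Base = 10*5 = 50, Plate = 9*4 = 36.
Iteration 4: no further components; recursion stops.
need values: 1, 5, 3, 3, 1, 10, 9, 50, 36; the maximum is 50.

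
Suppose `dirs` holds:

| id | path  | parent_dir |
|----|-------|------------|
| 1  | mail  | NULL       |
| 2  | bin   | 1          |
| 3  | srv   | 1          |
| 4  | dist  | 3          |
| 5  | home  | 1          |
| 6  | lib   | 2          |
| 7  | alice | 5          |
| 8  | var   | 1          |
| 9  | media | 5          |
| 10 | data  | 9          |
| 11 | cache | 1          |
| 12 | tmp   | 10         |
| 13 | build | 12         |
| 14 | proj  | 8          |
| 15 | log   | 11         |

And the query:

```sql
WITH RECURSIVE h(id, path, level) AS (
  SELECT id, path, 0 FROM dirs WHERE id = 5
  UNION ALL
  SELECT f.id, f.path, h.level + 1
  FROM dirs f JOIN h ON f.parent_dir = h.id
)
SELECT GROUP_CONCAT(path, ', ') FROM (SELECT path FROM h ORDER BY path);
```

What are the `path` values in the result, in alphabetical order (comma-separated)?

Base: id=5 (home) at level 0.
Iteration 1: rows with parent_dir in {5} -> alice (id 7, level 1), media (id 9, level 1).
Iteration 2: rows with parent_dir in {7,9} -> data (id 10, level 2).
Iteration 3: rows with parent_dir in {10} -> tmp (id 12, level 3).
Iteration 4: rows with parent_dir in {12} -> build (id 13, level 4).
Iteration 5: no rows with parent_dir in {13}; recursion stops.

alice, build, data, home, media, tmp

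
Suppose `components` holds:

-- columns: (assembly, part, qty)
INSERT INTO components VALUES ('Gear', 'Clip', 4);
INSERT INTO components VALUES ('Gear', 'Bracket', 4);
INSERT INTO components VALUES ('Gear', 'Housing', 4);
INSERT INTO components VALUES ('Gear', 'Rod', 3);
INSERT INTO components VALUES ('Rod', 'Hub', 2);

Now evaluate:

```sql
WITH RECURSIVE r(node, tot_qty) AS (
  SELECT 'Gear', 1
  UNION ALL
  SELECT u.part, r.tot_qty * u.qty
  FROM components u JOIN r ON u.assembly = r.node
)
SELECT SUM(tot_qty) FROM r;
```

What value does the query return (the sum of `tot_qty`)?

Base: (Gear, tot_qty=1).
Iteration 1: components of {Gear} -> Bracket = 1*4 = 4, Clip = 1*4 = 4, Housing = 1*4 = 4, Rod = 1*3 = 3.
Iteration 2: components of {Bracket,Clip,Housing,Rod} -> Hub = 3*2 = 6.
Iteration 3: no further components; recursion stops.
SUM(tot_qty) = 1 + 4 + 4 + 4 + 3 + 6 = 22.

22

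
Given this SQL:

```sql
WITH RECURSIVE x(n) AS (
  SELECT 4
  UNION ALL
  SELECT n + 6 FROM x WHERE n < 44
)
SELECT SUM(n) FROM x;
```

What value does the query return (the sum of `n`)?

200

Base: n=4.
Iteration 1: 4 < 44 holds -> n = 4 + 6 = 10.
Iteration 2: 10 < 44 holds -> n = 10 + 6 = 16.
Iteration 3: 16 < 44 holds -> n = 16 + 6 = 22.
Iteration 4: 22 < 44 holds -> n = 22 + 6 = 28.
Iteration 5: 28 < 44 holds -> n = 28 + 6 = 34.
Iteration 6: 34 < 44 holds -> n = 34 + 6 = 40.
Iteration 7: 40 < 44 holds -> n = 40 + 6 = 46.
Iteration 8: 46 < 44 fails; recursion stops.
SUM(n) = 4 + 10 + 16 + 22 + 28 + 34 + 40 + 46 = 200.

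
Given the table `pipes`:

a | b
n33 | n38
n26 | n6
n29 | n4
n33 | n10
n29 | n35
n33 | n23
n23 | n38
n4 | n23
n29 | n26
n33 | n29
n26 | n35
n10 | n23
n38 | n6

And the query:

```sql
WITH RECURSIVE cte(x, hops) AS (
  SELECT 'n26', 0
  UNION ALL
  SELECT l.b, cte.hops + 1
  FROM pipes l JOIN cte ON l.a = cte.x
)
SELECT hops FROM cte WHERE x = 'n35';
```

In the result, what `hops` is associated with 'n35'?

Base: (n26, hops=0).
Iteration 1: edges from {n26} -> (n35, hops=1), (n6, hops=1).
Iteration 2: no outgoing edges from {n35,n6}; recursion stops.

1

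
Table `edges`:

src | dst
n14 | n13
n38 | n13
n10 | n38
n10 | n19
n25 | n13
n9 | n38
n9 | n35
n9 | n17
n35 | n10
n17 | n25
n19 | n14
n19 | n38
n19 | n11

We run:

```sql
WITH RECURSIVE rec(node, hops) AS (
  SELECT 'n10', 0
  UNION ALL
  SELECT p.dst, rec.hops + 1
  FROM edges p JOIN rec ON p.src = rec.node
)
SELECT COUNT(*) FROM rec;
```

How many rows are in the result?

Base: (n10, hops=0).
Iteration 1: edges from {n10} -> (n19, hops=1), (n38, hops=1).
Iteration 2: edges from {n19,n38} -> (n11, hops=2), (n13, hops=2), (n14, hops=2), (n38, hops=2).
Iteration 3: edges from {n11,n13,n14,n38} -> (n13, hops=3) x2. [UNION ALL keeps all 2 new rows, including repeats]
Iteration 4: no outgoing edges from {n13}; recursion stops.
Total rows emitted: 9.

9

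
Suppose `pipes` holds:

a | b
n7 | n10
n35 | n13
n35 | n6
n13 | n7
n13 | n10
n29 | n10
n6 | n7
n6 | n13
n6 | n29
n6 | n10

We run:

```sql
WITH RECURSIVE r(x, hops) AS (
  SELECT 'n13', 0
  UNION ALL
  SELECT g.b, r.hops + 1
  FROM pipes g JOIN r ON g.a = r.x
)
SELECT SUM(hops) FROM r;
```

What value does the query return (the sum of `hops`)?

4

Base: (n13, hops=0).
Iteration 1: edges from {n13} -> (n10, hops=1), (n7, hops=1).
Iteration 2: edges from {n10,n7} -> (n10, hops=2).
Iteration 3: no outgoing edges from {n10}; recursion stops.
SUM(hops) = 0 + 1 + 1 + 2 = 4.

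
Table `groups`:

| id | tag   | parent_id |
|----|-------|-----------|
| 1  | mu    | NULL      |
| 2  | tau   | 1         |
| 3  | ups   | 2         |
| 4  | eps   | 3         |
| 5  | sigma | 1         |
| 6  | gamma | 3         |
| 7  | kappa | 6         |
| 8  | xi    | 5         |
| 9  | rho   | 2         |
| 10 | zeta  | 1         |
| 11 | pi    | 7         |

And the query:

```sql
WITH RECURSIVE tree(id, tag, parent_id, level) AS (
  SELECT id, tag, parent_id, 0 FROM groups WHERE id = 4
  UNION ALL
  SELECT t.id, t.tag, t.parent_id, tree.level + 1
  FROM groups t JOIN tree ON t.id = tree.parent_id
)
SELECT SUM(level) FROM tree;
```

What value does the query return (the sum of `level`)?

Base: id=4 (eps), parent_id=3, level 0.
Iteration 1: join on id=3 -> ups (id 3, parent_id=2, level 1).
Iteration 2: join on id=2 -> tau (id 2, parent_id=1, level 2).
Iteration 3: join on id=1 -> mu (id 1, parent_id=NULL, level 3).
Iteration 4: parent_id is NULL; no match; recursion stops.
SUM(level) = 0 + 1 + 2 + 3 = 6.

6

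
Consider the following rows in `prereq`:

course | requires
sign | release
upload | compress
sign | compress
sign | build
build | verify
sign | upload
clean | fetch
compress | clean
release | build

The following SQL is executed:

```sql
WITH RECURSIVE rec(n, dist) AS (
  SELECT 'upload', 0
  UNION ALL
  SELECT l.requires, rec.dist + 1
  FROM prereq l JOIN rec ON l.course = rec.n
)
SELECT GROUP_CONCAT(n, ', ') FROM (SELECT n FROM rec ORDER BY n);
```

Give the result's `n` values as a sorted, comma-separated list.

clean, compress, fetch, upload

Base: (upload, dist=0).
Iteration 1: edges from {upload} -> (compress, dist=1).
Iteration 2: edges from {compress} -> (clean, dist=2).
Iteration 3: edges from {clean} -> (fetch, dist=3).
Iteration 4: no outgoing edges from {fetch}; recursion stops.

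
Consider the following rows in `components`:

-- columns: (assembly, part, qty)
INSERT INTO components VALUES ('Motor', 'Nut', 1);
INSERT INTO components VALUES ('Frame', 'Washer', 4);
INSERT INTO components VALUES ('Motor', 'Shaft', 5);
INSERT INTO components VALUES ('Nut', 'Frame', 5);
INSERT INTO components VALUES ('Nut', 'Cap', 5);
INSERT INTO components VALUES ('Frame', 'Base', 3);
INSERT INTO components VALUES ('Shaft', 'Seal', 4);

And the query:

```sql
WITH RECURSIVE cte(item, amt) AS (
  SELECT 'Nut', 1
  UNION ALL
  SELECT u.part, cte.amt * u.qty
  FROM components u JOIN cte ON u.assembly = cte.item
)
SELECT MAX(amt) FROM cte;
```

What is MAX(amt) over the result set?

20

Base: (Nut, amt=1).
Iteration 1: components of {Nut} -> Cap = 1*5 = 5, Frame = 1*5 = 5.
Iteration 2: components of {Cap,Frame} -> Base = 5*3 = 15, Washer = 5*4 = 20.
Iteration 3: no further components; recursion stops.
amt values: 1, 5, 5, 15, 20; the maximum is 20.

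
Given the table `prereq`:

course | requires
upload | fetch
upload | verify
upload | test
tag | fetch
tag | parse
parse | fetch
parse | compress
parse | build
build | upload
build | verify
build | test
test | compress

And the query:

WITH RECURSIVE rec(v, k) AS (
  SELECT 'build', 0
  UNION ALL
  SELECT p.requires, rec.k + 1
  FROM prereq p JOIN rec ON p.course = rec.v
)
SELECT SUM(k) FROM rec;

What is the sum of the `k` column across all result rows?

14

Base: (build, k=0).
Iteration 1: edges from {build} -> (test, k=1), (upload, k=1), (verify, k=1).
Iteration 2: edges from {test,upload,verify} -> (compress, k=2), (fetch, k=2), (test, k=2), (verify, k=2).
Iteration 3: edges from {compress,fetch,test,verify} -> (compress, k=3).
Iteration 4: no outgoing edges from {compress}; recursion stops.
SUM(k) = 0 + 1 + 1 + 1 + 2 + 2 + 2 + 2 + 3 = 14.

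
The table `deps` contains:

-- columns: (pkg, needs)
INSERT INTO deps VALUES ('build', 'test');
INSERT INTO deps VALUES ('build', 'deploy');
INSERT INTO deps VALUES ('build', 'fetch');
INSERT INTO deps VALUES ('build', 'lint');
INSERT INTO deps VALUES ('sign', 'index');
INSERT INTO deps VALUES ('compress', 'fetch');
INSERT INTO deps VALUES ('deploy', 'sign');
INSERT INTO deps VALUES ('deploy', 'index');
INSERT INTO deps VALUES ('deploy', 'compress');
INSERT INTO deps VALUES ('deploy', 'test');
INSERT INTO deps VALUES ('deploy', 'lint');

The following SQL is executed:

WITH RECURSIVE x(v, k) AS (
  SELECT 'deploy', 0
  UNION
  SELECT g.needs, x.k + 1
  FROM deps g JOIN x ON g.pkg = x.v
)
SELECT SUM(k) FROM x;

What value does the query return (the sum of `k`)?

9

Base: (deploy, k=0).
Iteration 1: edges from {deploy} -> (compress, k=1), (index, k=1), (lint, k=1), (sign, k=1), (test, k=1).
Iteration 2: edges from {compress,index,lint,sign,test} -> (fetch, k=2), (index, k=2).
Iteration 3: no outgoing edges from {fetch,index}; recursion stops.
SUM(k) = 0 + 1 + 1 + 1 + 1 + 1 + 2 + 2 = 9.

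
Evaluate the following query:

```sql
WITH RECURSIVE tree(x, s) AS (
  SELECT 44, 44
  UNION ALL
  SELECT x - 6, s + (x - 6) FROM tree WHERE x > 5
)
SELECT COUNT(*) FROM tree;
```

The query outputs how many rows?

8

Base: x=44, s=44.
Iteration 1: 44 > 5 holds -> x = 44 - 6 = 38, s = 44 + 38 = 82.
Iteration 2: 38 > 5 holds -> x = 38 - 6 = 32, s = 82 + 32 = 114.
Iteration 3: 32 > 5 holds -> x = 32 - 6 = 26, s = 114 + 26 = 140.
Iteration 4: 26 > 5 holds -> x = 26 - 6 = 20, s = 140 + 20 = 160.
Iteration 5: 20 > 5 holds -> x = 20 - 6 = 14, s = 160 + 14 = 174.
Iteration 6: 14 > 5 holds -> x = 14 - 6 = 8, s = 174 + 8 = 182.
Iteration 7: 8 > 5 holds -> x = 8 - 6 = 2, s = 182 + 2 = 184.
Iteration 8: 2 > 5 fails; recursion stops.
Total rows emitted: 8.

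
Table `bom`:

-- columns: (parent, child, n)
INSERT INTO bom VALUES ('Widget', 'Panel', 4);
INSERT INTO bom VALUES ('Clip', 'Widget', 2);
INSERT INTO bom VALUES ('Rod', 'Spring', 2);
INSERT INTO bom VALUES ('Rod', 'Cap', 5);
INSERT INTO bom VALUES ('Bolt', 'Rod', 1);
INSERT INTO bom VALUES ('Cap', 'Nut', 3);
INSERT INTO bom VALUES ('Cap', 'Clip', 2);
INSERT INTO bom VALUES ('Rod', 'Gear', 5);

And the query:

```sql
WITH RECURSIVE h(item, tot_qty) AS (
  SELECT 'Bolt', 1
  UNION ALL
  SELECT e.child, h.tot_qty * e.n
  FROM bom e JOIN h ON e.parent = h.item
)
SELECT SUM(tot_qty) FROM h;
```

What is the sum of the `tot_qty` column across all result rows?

Base: (Bolt, tot_qty=1).
Iteration 1: components of {Bolt} -> Rod = 1*1 = 1.
Iteration 2: components of {Rod} -> Cap = 1*5 = 5, Gear = 1*5 = 5, Spring = 1*2 = 2.
Iteration 3: components of {Cap,Gear,Spring} -> Clip = 5*2 = 10, Nut = 5*3 = 15.
Iteration 4: components of {Clip,Nut} -> Widget = 10*2 = 20.
Iteration 5: components of {Widget} -> Panel = 20*4 = 80.
Iteration 6: no further components; recursion stops.
SUM(tot_qty) = 1 + 1 + 5 + 2 + 5 + 10 + 15 + 20 + 80 = 139.

139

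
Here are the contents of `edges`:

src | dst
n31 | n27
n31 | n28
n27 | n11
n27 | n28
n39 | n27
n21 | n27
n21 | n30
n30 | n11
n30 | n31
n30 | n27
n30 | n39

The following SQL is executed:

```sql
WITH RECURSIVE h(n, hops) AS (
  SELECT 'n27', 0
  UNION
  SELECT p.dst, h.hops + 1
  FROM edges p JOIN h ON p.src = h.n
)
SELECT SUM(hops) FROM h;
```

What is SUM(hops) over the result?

Base: (n27, hops=0).
Iteration 1: edges from {n27} -> (n11, hops=1), (n28, hops=1).
Iteration 2: no outgoing edges from {n11,n28}; recursion stops.
SUM(hops) = 0 + 1 + 1 = 2.

2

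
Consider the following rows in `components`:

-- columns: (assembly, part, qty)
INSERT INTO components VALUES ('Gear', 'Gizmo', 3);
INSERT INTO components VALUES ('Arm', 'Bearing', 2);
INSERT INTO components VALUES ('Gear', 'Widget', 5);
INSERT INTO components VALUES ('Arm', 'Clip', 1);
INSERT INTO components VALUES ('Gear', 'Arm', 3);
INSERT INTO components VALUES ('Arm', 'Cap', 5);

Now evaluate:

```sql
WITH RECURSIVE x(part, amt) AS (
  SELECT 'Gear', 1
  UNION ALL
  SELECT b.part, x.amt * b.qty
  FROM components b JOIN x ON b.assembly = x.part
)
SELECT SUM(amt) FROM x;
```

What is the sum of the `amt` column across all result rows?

Base: (Gear, amt=1).
Iteration 1: components of {Gear} -> Arm = 1*3 = 3, Gizmo = 1*3 = 3, Widget = 1*5 = 5.
Iteration 2: components of {Arm,Gizmo,Widget} -> Bearing = 3*2 = 6, Cap = 3*5 = 15, Clip = 3*1 = 3.
Iteration 3: no further components; recursion stops.
SUM(amt) = 1 + 3 + 3 + 5 + 3 + 6 + 15 = 36.

36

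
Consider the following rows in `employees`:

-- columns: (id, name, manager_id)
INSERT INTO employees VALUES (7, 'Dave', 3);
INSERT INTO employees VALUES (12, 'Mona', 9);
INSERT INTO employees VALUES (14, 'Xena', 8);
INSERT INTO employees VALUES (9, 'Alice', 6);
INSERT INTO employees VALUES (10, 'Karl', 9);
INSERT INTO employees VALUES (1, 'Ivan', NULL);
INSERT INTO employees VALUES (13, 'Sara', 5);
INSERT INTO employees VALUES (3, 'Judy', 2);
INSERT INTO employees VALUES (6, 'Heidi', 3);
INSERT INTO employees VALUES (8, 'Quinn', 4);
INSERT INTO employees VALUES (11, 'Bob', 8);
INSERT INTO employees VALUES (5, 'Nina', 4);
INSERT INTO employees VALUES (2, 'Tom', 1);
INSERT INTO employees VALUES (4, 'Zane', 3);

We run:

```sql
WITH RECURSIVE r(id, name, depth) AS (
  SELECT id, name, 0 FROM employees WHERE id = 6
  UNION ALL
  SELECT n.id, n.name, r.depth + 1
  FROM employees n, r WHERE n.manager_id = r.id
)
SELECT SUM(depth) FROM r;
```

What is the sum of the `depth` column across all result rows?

Base: id=6 (Heidi) at depth 0.
Iteration 1: rows with manager_id in {6} -> Alice (id 9, depth 1).
Iteration 2: rows with manager_id in {9} -> Karl (id 10, depth 2), Mona (id 12, depth 2).
Iteration 3: no rows with manager_id in {10,12}; recursion stops.
SUM(depth) = 0 + 1 + 2 + 2 = 5.

5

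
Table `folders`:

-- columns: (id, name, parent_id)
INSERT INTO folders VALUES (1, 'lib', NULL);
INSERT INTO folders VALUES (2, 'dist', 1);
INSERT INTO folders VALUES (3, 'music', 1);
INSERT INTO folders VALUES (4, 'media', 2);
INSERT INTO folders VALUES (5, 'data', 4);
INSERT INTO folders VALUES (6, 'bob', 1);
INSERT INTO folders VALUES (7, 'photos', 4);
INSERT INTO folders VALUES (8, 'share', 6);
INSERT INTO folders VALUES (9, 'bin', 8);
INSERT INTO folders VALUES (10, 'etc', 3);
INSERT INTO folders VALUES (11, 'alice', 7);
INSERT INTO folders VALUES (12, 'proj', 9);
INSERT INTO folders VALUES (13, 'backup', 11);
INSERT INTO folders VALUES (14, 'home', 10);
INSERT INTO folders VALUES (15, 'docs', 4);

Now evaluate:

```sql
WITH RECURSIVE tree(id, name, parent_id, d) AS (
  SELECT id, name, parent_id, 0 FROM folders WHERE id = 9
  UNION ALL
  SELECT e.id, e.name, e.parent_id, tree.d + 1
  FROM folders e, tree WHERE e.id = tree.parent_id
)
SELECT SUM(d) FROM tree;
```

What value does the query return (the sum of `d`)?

Base: id=9 (bin), parent_id=8, d 0.
Iteration 1: join on id=8 -> share (id 8, parent_id=6, d 1).
Iteration 2: join on id=6 -> bob (id 6, parent_id=1, d 2).
Iteration 3: join on id=1 -> lib (id 1, parent_id=NULL, d 3).
Iteration 4: parent_id is NULL; no match; recursion stops.
SUM(d) = 0 + 1 + 2 + 3 = 6.

6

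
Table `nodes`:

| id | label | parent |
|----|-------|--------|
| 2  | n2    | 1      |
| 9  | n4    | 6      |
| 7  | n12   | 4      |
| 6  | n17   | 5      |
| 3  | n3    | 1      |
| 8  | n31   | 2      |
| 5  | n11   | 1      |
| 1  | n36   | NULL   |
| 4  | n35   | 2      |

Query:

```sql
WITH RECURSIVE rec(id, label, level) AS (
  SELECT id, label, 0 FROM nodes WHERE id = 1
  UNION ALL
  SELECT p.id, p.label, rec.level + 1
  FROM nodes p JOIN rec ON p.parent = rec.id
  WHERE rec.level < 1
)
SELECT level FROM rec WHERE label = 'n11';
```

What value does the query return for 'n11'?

Base: id=1 (n36) at level 0.
Iteration 1: rows with parent in {1} -> n2 (id 2, level 1), n3 (id 3, level 1), n11 (id 5, level 1).
Iteration 2: level < 1 fails for all current rows; recursion stops.

1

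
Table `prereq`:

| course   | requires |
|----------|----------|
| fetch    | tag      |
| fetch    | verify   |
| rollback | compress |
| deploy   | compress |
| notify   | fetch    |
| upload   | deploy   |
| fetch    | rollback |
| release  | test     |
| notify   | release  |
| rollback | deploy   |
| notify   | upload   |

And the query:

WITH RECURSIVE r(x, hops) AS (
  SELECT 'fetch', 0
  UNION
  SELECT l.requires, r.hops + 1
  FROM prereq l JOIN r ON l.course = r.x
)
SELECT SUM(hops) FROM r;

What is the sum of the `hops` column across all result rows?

10

Base: (fetch, hops=0).
Iteration 1: edges from {fetch} -> (rollback, hops=1), (tag, hops=1), (verify, hops=1).
Iteration 2: edges from {rollback,tag,verify} -> (compress, hops=2), (deploy, hops=2).
Iteration 3: edges from {compress,deploy} -> (compress, hops=3).
Iteration 4: no outgoing edges from {compress}; recursion stops.
SUM(hops) = 0 + 1 + 1 + 1 + 2 + 2 + 3 = 10.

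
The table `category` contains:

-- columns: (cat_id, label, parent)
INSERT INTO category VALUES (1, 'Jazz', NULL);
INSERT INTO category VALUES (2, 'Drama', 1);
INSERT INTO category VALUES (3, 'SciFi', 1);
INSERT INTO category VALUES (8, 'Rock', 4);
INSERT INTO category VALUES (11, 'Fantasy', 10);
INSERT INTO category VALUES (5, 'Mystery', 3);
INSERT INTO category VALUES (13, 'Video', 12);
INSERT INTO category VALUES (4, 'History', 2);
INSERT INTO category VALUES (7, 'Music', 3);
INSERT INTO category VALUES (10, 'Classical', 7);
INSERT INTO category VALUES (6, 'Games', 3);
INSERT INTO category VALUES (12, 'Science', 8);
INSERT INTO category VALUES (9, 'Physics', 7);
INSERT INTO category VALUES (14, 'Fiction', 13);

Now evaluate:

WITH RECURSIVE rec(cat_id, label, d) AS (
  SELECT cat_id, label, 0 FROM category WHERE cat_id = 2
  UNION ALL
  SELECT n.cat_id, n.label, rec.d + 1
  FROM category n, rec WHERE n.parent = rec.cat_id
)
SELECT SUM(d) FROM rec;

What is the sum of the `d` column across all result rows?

Base: cat_id=2 (Drama) at d 0.
Iteration 1: rows with parent in {2} -> History (id 4, d 1).
Iteration 2: rows with parent in {4} -> Rock (id 8, d 2).
Iteration 3: rows with parent in {8} -> Science (id 12, d 3).
Iteration 4: rows with parent in {12} -> Video (id 13, d 4).
Iteration 5: rows with parent in {13} -> Fiction (id 14, d 5).
Iteration 6: no rows with parent in {14}; recursion stops.
SUM(d) = 0 + 1 + 2 + 3 + 4 + 5 = 15.

15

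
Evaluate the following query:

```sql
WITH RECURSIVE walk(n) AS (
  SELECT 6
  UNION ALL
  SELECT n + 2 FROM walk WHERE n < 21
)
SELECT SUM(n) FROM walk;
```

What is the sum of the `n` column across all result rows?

126

Base: n=6.
Iteration 1: 6 < 21 holds -> n = 6 + 2 = 8.
Iteration 2: 8 < 21 holds -> n = 8 + 2 = 10.
Iteration 3: 10 < 21 holds -> n = 10 + 2 = 12.
Iteration 4: 12 < 21 holds -> n = 12 + 2 = 14.
Iteration 5: 14 < 21 holds -> n = 14 + 2 = 16.
Iteration 6: 16 < 21 holds -> n = 16 + 2 = 18.
Iteration 7: 18 < 21 holds -> n = 18 + 2 = 20.
Iteration 8: 20 < 21 holds -> n = 20 + 2 = 22.
Iteration 9: 22 < 21 fails; recursion stops.
SUM(n) = 6 + 8 + 10 + 12 + 14 + 16 + 18 + 20 + 22 = 126.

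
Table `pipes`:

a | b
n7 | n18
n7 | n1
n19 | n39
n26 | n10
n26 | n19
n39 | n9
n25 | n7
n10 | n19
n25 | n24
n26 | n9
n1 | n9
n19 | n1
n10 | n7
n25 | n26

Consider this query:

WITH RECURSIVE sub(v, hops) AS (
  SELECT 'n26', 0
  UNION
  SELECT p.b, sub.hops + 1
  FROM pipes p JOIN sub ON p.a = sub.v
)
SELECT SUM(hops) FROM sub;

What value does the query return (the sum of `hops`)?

27

Base: (n26, hops=0).
Iteration 1: edges from {n26} -> (n10, hops=1), (n19, hops=1), (n9, hops=1).
Iteration 2: edges from {n10,n19,n9} -> (n1, hops=2), (n19, hops=2), (n39, hops=2), (n7, hops=2).
Iteration 3: edges from {n1,n19,n39,n7} -> (n1, hops=3), (n18, hops=3), (n39, hops=3), (n9, hops=3). [UNION drops 2 duplicate row(s)]
Iteration 4: edges from {n1,n18,n39,n9} -> (n9, hops=4). [UNION drops 1 duplicate row(s)]
Iteration 5: no outgoing edges from {n9}; recursion stops.
SUM(hops) = 0 + 1 + 1 + 1 + 2 + 2 + 2 + 2 + 3 + 3 + 3 + 3 + 4 = 27.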